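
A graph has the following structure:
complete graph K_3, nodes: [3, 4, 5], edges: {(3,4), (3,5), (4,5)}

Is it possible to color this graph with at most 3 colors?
A valid 3-coloring: color 1: [5]; color 2: [3]; color 3: [4].
(χ(G) = 3 ≤ 3.)

Yes, G is 3-colorable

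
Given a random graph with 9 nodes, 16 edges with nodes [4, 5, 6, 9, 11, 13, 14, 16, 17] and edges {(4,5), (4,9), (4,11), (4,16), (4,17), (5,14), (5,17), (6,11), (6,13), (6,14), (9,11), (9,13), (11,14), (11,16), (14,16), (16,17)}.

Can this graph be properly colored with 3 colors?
Yes, G is 3-colorable

A valid 3-coloring: color 1: [4, 13, 14]; color 2: [11, 17]; color 3: [5, 6, 9, 16].
(χ(G) = 3 ≤ 3.)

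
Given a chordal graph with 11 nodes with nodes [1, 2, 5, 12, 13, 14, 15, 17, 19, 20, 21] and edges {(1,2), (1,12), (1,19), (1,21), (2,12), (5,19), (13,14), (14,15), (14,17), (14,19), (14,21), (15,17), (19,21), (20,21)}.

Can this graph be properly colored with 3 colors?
Yes, G is 3-colorable

A valid 3-coloring: color 1: [1, 5, 14, 20]; color 2: [12, 13, 17, 19]; color 3: [2, 15, 21].
(χ(G) = 3 ≤ 3.)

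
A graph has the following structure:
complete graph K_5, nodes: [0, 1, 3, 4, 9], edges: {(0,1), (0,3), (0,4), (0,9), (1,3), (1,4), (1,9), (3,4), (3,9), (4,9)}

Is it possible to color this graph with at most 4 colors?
No, G is not 4-colorable

The clique on vertices [0, 1, 3, 4, 9] has size 5 > 4, so it alone needs 5 colors.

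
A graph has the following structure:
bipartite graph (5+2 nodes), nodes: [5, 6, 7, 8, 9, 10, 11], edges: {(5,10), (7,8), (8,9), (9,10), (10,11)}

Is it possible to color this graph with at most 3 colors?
A valid 3-coloring: color 1: [6, 8, 10]; color 2: [5, 7, 9, 11].
(χ(G) = 2 ≤ 3.)

Yes, G is 3-colorable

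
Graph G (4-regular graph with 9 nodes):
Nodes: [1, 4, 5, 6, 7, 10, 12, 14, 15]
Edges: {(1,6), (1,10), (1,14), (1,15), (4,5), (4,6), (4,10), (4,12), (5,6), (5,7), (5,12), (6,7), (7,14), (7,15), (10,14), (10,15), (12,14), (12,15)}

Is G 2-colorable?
The clique on vertices [1, 10, 14] has size 3 > 2, so it alone needs 3 colors.

No, G is not 2-colorable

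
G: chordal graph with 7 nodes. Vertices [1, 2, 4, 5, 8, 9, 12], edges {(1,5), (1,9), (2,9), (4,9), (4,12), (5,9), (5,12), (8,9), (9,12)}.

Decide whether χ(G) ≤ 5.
A valid 5-coloring: color 1: [9]; color 2: [2, 4, 5, 8]; color 3: [1, 12].
(χ(G) = 3 ≤ 5.)

Yes, G is 5-colorable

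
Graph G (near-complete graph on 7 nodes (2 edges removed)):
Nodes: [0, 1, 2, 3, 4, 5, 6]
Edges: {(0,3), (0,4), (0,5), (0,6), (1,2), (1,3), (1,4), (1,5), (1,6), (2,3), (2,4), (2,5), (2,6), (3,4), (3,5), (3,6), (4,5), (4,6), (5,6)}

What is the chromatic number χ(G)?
Clique number ω(G) = 6 (lower bound: χ ≥ ω).
The clique on [1, 2, 3, 4, 5, 6] has size 6, forcing χ ≥ 6, and the coloring below uses 6 colors, so χ(G) = 6.
A valid 6-coloring: color 1: [4]; color 2: [5]; color 3: [3]; color 4: [6]; color 5: [0, 2]; color 6: [1].

χ(G) = 6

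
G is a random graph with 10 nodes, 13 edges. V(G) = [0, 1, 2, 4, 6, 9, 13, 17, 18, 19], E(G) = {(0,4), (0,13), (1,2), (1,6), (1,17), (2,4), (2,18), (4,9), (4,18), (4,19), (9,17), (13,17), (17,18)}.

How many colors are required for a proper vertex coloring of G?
Clique number ω(G) = 3 (lower bound: χ ≥ ω).
The clique on [2, 4, 18] has size 3, forcing χ ≥ 3, and the coloring below uses 3 colors, so χ(G) = 3.
A valid 3-coloring: color 1: [4, 6, 17]; color 2: [1, 9, 13, 18, 19]; color 3: [0, 2].

χ(G) = 3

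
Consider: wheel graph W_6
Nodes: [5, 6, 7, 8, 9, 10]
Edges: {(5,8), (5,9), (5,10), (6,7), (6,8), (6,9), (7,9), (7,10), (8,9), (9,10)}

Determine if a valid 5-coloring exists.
A valid 5-coloring: color 1: [9]; color 2: [6, 10]; color 3: [5, 7]; color 4: [8].
(χ(G) = 4 ≤ 5.)

Yes, G is 5-colorable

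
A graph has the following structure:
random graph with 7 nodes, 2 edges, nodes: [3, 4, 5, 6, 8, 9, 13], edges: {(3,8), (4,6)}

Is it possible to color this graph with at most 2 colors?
Yes, G is 2-colorable

A valid 2-coloring: color 1: [3, 5, 6, 9, 13]; color 2: [4, 8].
(χ(G) = 2 ≤ 2.)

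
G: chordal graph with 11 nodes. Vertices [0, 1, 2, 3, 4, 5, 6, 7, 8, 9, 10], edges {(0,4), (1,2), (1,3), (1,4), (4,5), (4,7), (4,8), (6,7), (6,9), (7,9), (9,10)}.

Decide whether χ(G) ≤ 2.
The clique on vertices [6, 7, 9] has size 3 > 2, so it alone needs 3 colors.

No, G is not 2-colorable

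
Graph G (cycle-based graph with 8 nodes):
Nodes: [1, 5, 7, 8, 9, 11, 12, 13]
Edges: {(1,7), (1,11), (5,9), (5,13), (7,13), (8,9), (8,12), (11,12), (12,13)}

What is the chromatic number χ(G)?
Clique number ω(G) = 2 (lower bound: χ ≥ ω).
Odd cycle [11, 1, 7, 13, 12] needs 3 colors (χ ≥ 3).
The coloring below uses 3 colors, so χ(G) = 3.
A valid 3-coloring: color 1: [1, 9, 12]; color 2: [8, 11, 13]; color 3: [5, 7].

χ(G) = 3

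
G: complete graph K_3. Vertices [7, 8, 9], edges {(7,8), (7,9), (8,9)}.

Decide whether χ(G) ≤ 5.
Yes, G is 5-colorable

A valid 5-coloring: color 1: [8]; color 2: [7]; color 3: [9].
(χ(G) = 3 ≤ 5.)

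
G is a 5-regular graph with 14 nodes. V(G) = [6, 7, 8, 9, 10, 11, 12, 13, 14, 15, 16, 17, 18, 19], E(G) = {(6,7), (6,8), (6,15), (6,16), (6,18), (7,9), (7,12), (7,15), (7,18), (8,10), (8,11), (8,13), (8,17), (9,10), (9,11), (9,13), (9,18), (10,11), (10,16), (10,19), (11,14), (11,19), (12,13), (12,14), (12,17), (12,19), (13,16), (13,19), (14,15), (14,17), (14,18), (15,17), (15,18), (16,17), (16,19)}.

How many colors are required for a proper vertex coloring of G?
Clique number ω(G) = 4 (lower bound: χ ≥ ω).
The clique on [6, 7, 15, 18] has size 4, forcing χ ≥ 4, and the coloring below uses 4 colors, so χ(G) = 4.
A valid 4-coloring: color 1: [8, 9, 15, 19]; color 2: [6, 10, 13, 14]; color 3: [11, 12, 16, 18]; color 4: [7, 17].

χ(G) = 4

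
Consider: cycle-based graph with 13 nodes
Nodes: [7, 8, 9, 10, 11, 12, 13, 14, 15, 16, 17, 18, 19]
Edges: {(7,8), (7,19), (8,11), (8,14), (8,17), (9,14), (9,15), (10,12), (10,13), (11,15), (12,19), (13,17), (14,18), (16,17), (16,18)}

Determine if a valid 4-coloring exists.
A valid 4-coloring: color 1: [8, 9, 10, 16, 19]; color 2: [7, 12, 14, 15, 17]; color 3: [11, 13, 18].
(χ(G) = 3 ≤ 4.)

Yes, G is 4-colorable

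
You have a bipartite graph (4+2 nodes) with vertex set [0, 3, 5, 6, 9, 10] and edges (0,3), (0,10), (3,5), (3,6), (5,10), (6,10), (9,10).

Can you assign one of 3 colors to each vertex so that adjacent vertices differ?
Yes, G is 3-colorable

A valid 3-coloring: color 1: [3, 10]; color 2: [0, 5, 6, 9].
(χ(G) = 2 ≤ 3.)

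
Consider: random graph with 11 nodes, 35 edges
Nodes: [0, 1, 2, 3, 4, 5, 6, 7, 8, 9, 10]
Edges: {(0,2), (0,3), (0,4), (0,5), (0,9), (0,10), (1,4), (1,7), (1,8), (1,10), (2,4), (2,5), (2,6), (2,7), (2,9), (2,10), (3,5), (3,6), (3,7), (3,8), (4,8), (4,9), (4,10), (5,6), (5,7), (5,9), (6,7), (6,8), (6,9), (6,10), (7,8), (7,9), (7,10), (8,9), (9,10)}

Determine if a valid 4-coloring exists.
No, G is not 4-colorable

The clique on vertices [0, 2, 4, 9, 10] has size 5 > 4, so it alone needs 5 colors.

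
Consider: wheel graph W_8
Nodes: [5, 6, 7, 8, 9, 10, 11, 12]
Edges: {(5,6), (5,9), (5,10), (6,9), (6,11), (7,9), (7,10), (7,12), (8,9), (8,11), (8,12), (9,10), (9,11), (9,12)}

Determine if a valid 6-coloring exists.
Yes, G is 6-colorable

A valid 6-coloring: color 1: [9]; color 2: [6, 7, 8]; color 3: [10, 11, 12]; color 4: [5].
(χ(G) = 4 ≤ 6.)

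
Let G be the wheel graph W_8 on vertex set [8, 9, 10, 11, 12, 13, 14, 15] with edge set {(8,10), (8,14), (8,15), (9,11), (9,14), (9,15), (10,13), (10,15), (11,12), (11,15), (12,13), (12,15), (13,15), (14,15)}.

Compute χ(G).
χ(G) = 4

Clique number ω(G) = 3 (lower bound: χ ≥ ω).
Odd cycle [13, 10, 8, 14, 9, 11, 12] needs 3 colors (χ ≥ 3).
Vertex 15 is adjacent to every vertex of [8, 9, 10, 11, 12, 13, 14], which already need 3 colors among themselves, so 15 needs a new color (χ ≥ 4).
The coloring below uses 4 colors, so χ(G) = 4.
A valid 4-coloring: color 1: [15]; color 2: [8, 11, 13]; color 3: [10, 12, 14]; color 4: [9].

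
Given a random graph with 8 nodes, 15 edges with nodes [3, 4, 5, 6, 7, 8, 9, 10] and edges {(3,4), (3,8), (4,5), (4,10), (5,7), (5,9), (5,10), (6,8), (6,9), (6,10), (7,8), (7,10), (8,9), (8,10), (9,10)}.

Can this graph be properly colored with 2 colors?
The clique on vertices [6, 8, 9, 10] has size 4 > 2, so it alone needs 4 colors.

No, G is not 2-colorable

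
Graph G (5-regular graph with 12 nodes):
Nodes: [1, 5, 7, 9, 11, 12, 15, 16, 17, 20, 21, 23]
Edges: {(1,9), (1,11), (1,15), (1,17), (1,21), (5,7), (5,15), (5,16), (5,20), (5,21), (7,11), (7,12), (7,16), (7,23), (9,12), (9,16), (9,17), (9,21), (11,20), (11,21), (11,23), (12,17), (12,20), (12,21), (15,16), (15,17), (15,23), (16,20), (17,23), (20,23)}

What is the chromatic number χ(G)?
χ(G) = 4

Clique number ω(G) = 3 (lower bound: χ ≥ ω).
Suppose a proper 3-coloring c exists. The clique [1, 9, 17] takes 3 distinct colors; by symmetry let c(1) = 1, c(9) = 2, c(17) = 3.
- Vertex 12: neighbors [9, 17] already have colors [2, 3] ⇒ c(12) = 1.
- Vertex 15: neighbors [1, 17] already have colors [1, 3] ⇒ c(15) = 2.
- Vertex 23: neighbors [15, 17] already have colors [2, 3] ⇒ c(23) = 1.
- Vertex 21: neighbors [1, 9] already have colors [1, 2] ⇒ c(21) = 3.
- Vertex 5: neighbors [15, 21] already have colors [2, 3] ⇒ c(5) = 1.
- Vertex 11: neighbors [1, 21] already have colors [1, 3] ⇒ c(11) = 2.
- Vertex 16: neighbors [5, 9] already have colors [1, 2] ⇒ c(16) = 3.
- Vertex 7: neighbors [5, 11, 16] already have colors [1, 2, 3] — all 3 colors blocked. Contradiction.
The forced assignments end in a contradiction, so G has no proper 3-coloring (χ ≥ 4).
The coloring below uses 4 colors, so χ(G) = 4.
A valid 4-coloring: color 1: [7, 17, 20, 21]; color 2: [1, 12, 16, 23]; color 3: [5, 9, 11]; color 4: [15].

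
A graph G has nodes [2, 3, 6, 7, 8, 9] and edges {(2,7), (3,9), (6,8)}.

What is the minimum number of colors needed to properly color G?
Clique number ω(G) = 2 (lower bound: χ ≥ ω).
The graph is bipartite (no odd cycle), so 2 colors suffice: χ(G) = 2.
A valid 2-coloring: color 1: [6, 7, 9]; color 2: [2, 3, 8].

χ(G) = 2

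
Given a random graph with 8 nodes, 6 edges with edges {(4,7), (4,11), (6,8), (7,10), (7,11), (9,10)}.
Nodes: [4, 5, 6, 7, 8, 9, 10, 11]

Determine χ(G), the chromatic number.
χ(G) = 3

Clique number ω(G) = 3 (lower bound: χ ≥ ω).
The clique on [4, 7, 11] has size 3, forcing χ ≥ 3, and the coloring below uses 3 colors, so χ(G) = 3.
A valid 3-coloring: color 1: [5, 6, 7, 9]; color 2: [4, 8, 10]; color 3: [11].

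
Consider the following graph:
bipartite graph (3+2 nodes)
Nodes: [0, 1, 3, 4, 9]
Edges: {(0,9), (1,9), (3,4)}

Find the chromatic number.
Clique number ω(G) = 2 (lower bound: χ ≥ ω).
The graph is bipartite (no odd cycle), so 2 colors suffice: χ(G) = 2.
A valid 2-coloring: color 1: [4, 9]; color 2: [0, 1, 3].

χ(G) = 2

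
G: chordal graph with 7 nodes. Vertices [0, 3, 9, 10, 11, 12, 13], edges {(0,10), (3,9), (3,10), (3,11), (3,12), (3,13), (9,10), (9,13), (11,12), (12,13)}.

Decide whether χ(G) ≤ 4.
Yes, G is 4-colorable

A valid 4-coloring: color 1: [0, 3]; color 2: [9, 12]; color 3: [10, 11, 13].
(χ(G) = 3 ≤ 4.)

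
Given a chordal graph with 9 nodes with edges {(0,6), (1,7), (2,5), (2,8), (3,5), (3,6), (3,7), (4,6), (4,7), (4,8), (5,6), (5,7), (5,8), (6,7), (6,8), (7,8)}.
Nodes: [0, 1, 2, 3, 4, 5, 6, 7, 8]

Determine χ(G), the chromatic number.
Clique number ω(G) = 4 (lower bound: χ ≥ ω).
The clique on [4, 6, 7, 8] has size 4, forcing χ ≥ 4, and the coloring below uses 4 colors, so χ(G) = 4.
A valid 4-coloring: color 1: [0, 2, 7]; color 2: [1, 6]; color 3: [4, 5]; color 4: [3, 8].

χ(G) = 4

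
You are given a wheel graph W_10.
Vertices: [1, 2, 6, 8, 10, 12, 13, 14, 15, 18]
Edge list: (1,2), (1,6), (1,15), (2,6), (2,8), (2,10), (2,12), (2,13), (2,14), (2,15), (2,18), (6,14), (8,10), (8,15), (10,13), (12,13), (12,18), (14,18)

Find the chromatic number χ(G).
Clique number ω(G) = 3 (lower bound: χ ≥ ω).
Odd cycle [6, 14, 18, 12, 13, 10, 8, 15, 1] needs 3 colors (χ ≥ 3).
Vertex 2 is adjacent to every vertex of [1, 6, 8, 10, 12, 13, 14, 15, 18], which already need 3 colors among themselves, so 2 needs a new color (χ ≥ 4).
The coloring below uses 4 colors, so χ(G) = 4.
A valid 4-coloring: color 1: [2]; color 2: [6, 13, 15, 18]; color 3: [1, 10, 12, 14]; color 4: [8].

χ(G) = 4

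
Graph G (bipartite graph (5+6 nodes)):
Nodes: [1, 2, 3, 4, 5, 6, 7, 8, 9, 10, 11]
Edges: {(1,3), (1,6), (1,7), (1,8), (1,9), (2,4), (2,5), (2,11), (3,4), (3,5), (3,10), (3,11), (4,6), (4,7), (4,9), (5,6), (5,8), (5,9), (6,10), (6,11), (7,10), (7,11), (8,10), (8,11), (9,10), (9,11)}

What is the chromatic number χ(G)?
Clique number ω(G) = 2 (lower bound: χ ≥ ω).
The graph is bipartite (no odd cycle), so 2 colors suffice: χ(G) = 2.
A valid 2-coloring: color 1: [1, 4, 5, 10, 11]; color 2: [2, 3, 6, 7, 8, 9].

χ(G) = 2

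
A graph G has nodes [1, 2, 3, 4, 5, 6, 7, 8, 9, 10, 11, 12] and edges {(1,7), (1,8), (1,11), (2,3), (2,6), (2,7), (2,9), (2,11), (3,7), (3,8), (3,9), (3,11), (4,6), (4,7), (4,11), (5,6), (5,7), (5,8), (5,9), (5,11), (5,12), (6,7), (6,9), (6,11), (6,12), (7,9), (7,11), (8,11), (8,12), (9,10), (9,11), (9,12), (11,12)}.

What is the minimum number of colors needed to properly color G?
χ(G) = 5

Clique number ω(G) = 5 (lower bound: χ ≥ ω).
The clique on [5, 6, 9, 11, 12] has size 5, forcing χ ≥ 5, and the coloring below uses 5 colors, so χ(G) = 5.
A valid 5-coloring: color 1: [10, 11]; color 2: [7, 12]; color 3: [4, 8, 9]; color 4: [1, 3, 6]; color 5: [2, 5].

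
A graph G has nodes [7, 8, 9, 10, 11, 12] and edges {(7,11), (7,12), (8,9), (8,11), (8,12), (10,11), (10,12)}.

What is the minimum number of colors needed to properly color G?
χ(G) = 2

Clique number ω(G) = 2 (lower bound: χ ≥ ω).
The graph is bipartite (no odd cycle), so 2 colors suffice: χ(G) = 2.
A valid 2-coloring: color 1: [9, 11, 12]; color 2: [7, 8, 10].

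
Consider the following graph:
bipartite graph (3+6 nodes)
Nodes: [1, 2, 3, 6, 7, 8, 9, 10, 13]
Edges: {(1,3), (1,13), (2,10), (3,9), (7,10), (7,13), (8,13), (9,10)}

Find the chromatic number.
Clique number ω(G) = 2 (lower bound: χ ≥ ω).
The graph is bipartite (no odd cycle), so 2 colors suffice: χ(G) = 2.
A valid 2-coloring: color 1: [3, 6, 10, 13]; color 2: [1, 2, 7, 8, 9].

χ(G) = 2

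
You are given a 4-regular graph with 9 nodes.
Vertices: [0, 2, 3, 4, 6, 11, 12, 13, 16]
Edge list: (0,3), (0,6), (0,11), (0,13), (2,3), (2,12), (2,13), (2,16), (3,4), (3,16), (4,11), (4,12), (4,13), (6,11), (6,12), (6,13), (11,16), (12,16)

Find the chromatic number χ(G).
χ(G) = 3

Clique number ω(G) = 3 (lower bound: χ ≥ ω).
The clique on [0, 6, 11] has size 3, forcing χ ≥ 3, and the coloring below uses 3 colors, so χ(G) = 3.
A valid 3-coloring: color 1: [0, 2, 4]; color 2: [3, 11, 12, 13]; color 3: [6, 16].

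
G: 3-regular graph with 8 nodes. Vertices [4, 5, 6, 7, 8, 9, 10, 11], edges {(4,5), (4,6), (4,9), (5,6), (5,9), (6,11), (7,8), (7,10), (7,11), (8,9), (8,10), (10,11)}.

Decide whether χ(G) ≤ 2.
No, G is not 2-colorable

The clique on vertices [4, 5, 9] has size 3 > 2, so it alone needs 3 colors.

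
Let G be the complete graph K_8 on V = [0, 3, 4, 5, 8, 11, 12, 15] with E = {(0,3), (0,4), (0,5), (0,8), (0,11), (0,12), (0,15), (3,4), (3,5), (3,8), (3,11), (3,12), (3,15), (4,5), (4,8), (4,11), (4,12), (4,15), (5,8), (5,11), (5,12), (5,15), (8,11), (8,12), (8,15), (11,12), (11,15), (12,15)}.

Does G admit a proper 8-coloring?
Yes, G is 8-colorable

A valid 8-coloring: color 1: [3]; color 2: [12]; color 3: [0]; color 4: [4]; color 5: [11]; color 6: [8]; color 7: [15]; color 8: [5].
(χ(G) = 8 ≤ 8.)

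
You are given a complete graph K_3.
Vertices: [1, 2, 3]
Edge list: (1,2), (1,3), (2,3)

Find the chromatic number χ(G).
χ(G) = 3

Clique number ω(G) = 3 (lower bound: χ ≥ ω).
The clique on [1, 2, 3] has size 3, forcing χ ≥ 3, and the coloring below uses 3 colors, so χ(G) = 3.
A valid 3-coloring: color 1: [2]; color 2: [3]; color 3: [1].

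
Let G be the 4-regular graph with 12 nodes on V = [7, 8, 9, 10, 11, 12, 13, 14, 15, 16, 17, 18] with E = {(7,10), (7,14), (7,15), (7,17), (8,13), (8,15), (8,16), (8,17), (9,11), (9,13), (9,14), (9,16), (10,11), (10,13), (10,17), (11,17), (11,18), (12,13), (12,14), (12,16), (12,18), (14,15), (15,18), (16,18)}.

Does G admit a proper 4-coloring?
Yes, G is 4-colorable

A valid 4-coloring: color 1: [7, 11, 13, 16]; color 2: [8, 10, 14, 18]; color 3: [9, 12, 15, 17].
(χ(G) = 3 ≤ 4.)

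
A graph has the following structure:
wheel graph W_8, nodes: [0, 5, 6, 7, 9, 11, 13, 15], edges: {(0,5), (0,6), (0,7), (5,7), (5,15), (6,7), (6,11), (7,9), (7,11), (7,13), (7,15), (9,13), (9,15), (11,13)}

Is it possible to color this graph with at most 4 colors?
A valid 4-coloring: color 1: [7]; color 2: [0, 11, 15]; color 3: [5, 6, 13]; color 4: [9].
(χ(G) = 4 ≤ 4.)

Yes, G is 4-colorable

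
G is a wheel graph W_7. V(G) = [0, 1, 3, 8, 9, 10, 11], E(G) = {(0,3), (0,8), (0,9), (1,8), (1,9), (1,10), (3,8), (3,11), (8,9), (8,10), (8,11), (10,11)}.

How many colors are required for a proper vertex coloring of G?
χ(G) = 3

Clique number ω(G) = 3 (lower bound: χ ≥ ω).
The clique on [0, 8, 9] has size 3, forcing χ ≥ 3, and the coloring below uses 3 colors, so χ(G) = 3.
A valid 3-coloring: color 1: [8]; color 2: [3, 9, 10]; color 3: [0, 1, 11].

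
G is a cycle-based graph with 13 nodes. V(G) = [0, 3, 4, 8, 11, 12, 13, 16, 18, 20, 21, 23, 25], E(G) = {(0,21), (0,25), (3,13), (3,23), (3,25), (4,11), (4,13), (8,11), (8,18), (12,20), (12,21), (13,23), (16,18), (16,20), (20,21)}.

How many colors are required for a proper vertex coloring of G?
χ(G) = 3

Clique number ω(G) = 3 (lower bound: χ ≥ ω).
The clique on [3, 13, 23] has size 3, forcing χ ≥ 3, and the coloring below uses 3 colors, so χ(G) = 3.
A valid 3-coloring: color 1: [0, 11, 13, 18, 20]; color 2: [3, 4, 8, 16, 21]; color 3: [12, 23, 25].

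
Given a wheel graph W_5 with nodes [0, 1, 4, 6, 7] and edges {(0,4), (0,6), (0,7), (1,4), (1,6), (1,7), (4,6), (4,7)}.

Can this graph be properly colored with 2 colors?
The clique on vertices [0, 4, 6] has size 3 > 2, so it alone needs 3 colors.

No, G is not 2-colorable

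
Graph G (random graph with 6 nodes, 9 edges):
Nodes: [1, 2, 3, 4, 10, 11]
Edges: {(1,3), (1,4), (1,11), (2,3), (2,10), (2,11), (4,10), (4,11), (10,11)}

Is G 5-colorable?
Yes, G is 5-colorable

A valid 5-coloring: color 1: [3, 11]; color 2: [1, 10]; color 3: [2, 4].
(χ(G) = 3 ≤ 5.)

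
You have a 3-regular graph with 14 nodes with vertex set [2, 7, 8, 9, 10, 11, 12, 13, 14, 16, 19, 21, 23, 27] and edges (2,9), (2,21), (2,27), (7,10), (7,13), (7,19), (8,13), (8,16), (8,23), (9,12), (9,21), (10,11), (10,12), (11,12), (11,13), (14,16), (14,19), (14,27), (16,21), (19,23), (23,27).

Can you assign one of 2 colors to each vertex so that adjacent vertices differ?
No, G is not 2-colorable

The clique on vertices [2, 9, 21] has size 3 > 2, so it alone needs 3 colors.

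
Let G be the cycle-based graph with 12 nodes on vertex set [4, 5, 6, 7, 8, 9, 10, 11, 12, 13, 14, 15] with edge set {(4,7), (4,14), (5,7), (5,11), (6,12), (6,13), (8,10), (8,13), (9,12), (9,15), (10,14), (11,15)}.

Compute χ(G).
Clique number ω(G) = 2 (lower bound: χ ≥ ω).
The graph is bipartite (no odd cycle), so 2 colors suffice: χ(G) = 2.
A valid 2-coloring: color 1: [4, 5, 10, 12, 13, 15]; color 2: [6, 7, 8, 9, 11, 14].

χ(G) = 2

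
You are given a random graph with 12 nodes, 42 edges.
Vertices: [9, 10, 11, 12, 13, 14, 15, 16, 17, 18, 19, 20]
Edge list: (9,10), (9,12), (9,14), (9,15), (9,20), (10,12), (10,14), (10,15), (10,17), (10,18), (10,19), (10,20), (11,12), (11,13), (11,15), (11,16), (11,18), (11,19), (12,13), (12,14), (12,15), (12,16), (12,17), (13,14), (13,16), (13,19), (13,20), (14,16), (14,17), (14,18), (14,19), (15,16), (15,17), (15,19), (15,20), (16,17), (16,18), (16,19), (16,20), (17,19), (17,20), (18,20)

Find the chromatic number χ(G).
χ(G) = 5

Clique number ω(G) = 4 (lower bound: χ ≥ ω).
Odd cycle [17, 14, 13, 11, 15] needs 3 colors (χ ≥ 3).
Vertex 12 is adjacent to every vertex of [11, 13, 14, 15, 17], which already need 3 colors among themselves, so 12 needs a new color (χ ≥ 4).
Vertex 16 is adjacent to every vertex of [11, 12, 13, 14, 15, 17], which already need 4 colors among themselves, so 16 needs a new color (χ ≥ 5).
The coloring below uses 5 colors, so χ(G) = 5.
A valid 5-coloring: color 1: [10, 16]; color 2: [12, 19, 20]; color 3: [14, 15]; color 4: [9, 11, 17]; color 5: [13, 18].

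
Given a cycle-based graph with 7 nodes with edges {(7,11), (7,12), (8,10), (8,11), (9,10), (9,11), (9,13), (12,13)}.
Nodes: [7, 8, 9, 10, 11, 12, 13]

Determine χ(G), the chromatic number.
Clique number ω(G) = 2 (lower bound: χ ≥ ω).
Odd cycle [13, 12, 7, 11, 9] needs 3 colors (χ ≥ 3).
The coloring below uses 3 colors, so χ(G) = 3.
A valid 3-coloring: color 1: [8, 9, 12]; color 2: [10, 11, 13]; color 3: [7].

χ(G) = 3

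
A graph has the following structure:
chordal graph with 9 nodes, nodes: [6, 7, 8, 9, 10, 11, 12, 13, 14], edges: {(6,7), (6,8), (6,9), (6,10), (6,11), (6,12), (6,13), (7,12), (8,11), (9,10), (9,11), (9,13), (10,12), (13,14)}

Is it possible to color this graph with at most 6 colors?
Yes, G is 6-colorable

A valid 6-coloring: color 1: [6, 14]; color 2: [8, 9, 12]; color 3: [7, 10, 11, 13].
(χ(G) = 3 ≤ 6.)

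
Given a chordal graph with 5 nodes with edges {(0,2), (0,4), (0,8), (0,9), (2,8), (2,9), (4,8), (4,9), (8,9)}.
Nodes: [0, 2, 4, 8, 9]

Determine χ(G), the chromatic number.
Clique number ω(G) = 4 (lower bound: χ ≥ ω).
The clique on [0, 2, 8, 9] has size 4, forcing χ ≥ 4, and the coloring below uses 4 colors, so χ(G) = 4.
A valid 4-coloring: color 1: [0]; color 2: [8]; color 3: [9]; color 4: [2, 4].

χ(G) = 4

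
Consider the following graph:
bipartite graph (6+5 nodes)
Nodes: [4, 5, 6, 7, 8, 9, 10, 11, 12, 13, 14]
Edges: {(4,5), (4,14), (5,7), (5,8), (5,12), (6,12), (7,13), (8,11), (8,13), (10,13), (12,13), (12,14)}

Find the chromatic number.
χ(G) = 2

Clique number ω(G) = 2 (lower bound: χ ≥ ω).
The graph is bipartite (no odd cycle), so 2 colors suffice: χ(G) = 2.
A valid 2-coloring: color 1: [5, 6, 9, 11, 13, 14]; color 2: [4, 7, 8, 10, 12].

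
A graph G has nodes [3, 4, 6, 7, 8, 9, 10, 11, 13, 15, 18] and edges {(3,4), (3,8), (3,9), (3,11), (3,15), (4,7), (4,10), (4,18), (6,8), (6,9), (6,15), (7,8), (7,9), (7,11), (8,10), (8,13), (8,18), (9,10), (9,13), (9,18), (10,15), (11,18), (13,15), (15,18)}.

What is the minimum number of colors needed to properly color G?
Clique number ω(G) = 2 (lower bound: χ ≥ ω).
The graph is bipartite (no odd cycle), so 2 colors suffice: χ(G) = 2.
A valid 2-coloring: color 1: [4, 8, 9, 11, 15]; color 2: [3, 6, 7, 10, 13, 18].

χ(G) = 2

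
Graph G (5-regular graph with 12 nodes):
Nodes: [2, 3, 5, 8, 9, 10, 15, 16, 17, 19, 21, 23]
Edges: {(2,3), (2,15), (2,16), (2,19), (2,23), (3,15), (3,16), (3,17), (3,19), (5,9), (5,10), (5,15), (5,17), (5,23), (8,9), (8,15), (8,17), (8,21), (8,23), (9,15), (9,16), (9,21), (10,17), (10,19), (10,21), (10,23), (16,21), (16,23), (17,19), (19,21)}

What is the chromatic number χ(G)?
χ(G) = 4

Clique number ω(G) = 3 (lower bound: χ ≥ ω).
Suppose a proper 3-coloring c exists. The clique [2, 3, 15] takes 3 distinct colors; by symmetry let c(2) = 1, c(3) = 2, c(15) = 3.
- Vertex 16: neighbors [2, 3] already have colors [1, 2] ⇒ c(16) = 3.
- Vertex 19: neighbors [2, 3] already have colors [1, 2] ⇒ c(19) = 3.
- Vertex 17: neighbors [3, 19] already have colors [2, 3] ⇒ c(17) = 1.
- Vertex 5: neighbors [17, 15] already have colors [1, 3] ⇒ c(5) = 2.
- Vertex 10: neighbors [17, 5, 19] already have colors [1, 2, 3] — all 3 colors blocked. Contradiction.
The forced assignments end in a contradiction, so G has no proper 3-coloring (χ ≥ 4).
The coloring below uses 4 colors, so χ(G) = 4.
A valid 4-coloring: color 1: [15, 17, 21, 23]; color 2: [5, 8, 16, 19]; color 3: [3, 9, 10]; color 4: [2].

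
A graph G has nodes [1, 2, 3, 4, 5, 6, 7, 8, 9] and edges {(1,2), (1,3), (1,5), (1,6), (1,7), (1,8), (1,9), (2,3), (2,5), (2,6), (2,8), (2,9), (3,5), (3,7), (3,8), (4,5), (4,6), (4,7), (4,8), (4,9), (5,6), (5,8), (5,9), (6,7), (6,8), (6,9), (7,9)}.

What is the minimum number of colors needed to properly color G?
Clique number ω(G) = 5 (lower bound: χ ≥ ω).
The clique on [1, 2, 3, 5, 8] has size 5, forcing χ ≥ 5, and the coloring below uses 5 colors, so χ(G) = 5.
A valid 5-coloring: color 1: [5, 7]; color 2: [1, 4]; color 3: [3, 6]; color 4: [8, 9]; color 5: [2].

χ(G) = 5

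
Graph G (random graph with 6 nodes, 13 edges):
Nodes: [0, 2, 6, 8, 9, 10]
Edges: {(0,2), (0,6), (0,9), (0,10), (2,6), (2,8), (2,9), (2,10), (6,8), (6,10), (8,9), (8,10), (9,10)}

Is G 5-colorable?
A valid 5-coloring: color 1: [2]; color 2: [10]; color 3: [0, 8]; color 4: [6, 9].
(χ(G) = 4 ≤ 5.)

Yes, G is 5-colorable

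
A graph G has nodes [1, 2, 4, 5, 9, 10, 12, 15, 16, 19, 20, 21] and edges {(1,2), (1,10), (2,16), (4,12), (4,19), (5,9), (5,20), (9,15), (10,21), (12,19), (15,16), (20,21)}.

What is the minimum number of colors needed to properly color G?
Clique number ω(G) = 3 (lower bound: χ ≥ ω).
The clique on [4, 12, 19] has size 3, forcing χ ≥ 3, and the coloring below uses 3 colors, so χ(G) = 3.
A valid 3-coloring: color 1: [1, 5, 12, 15, 21]; color 2: [9, 10, 16, 19, 20]; color 3: [2, 4].

χ(G) = 3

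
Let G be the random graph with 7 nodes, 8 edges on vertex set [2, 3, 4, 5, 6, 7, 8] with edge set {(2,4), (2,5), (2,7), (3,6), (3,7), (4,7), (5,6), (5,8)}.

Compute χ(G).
χ(G) = 3

Clique number ω(G) = 3 (lower bound: χ ≥ ω).
The clique on [2, 4, 7] has size 3, forcing χ ≥ 3, and the coloring below uses 3 colors, so χ(G) = 3.
A valid 3-coloring: color 1: [5, 7]; color 2: [2, 6, 8]; color 3: [3, 4].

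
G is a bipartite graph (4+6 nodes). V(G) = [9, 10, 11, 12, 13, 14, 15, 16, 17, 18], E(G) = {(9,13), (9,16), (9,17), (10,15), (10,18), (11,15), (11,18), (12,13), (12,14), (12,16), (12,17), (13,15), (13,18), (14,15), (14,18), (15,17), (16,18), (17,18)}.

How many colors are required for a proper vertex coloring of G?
χ(G) = 2

Clique number ω(G) = 2 (lower bound: χ ≥ ω).
The graph is bipartite (no odd cycle), so 2 colors suffice: χ(G) = 2.
A valid 2-coloring: color 1: [9, 12, 15, 18]; color 2: [10, 11, 13, 14, 16, 17].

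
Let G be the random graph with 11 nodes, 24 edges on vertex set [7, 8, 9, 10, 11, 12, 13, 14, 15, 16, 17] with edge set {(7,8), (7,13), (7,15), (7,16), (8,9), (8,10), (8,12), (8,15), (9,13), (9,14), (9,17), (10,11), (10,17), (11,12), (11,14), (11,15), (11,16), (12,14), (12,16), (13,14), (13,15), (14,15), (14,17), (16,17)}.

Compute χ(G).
χ(G) = 4

Clique number ω(G) = 3 (lower bound: χ ≥ ω).
Suppose a proper 3-coloring c exists. The clique [7, 8, 15] takes 3 distinct colors; by symmetry let c(7) = 1, c(8) = 2, c(15) = 3.
- Vertex 13: neighbors [7, 15] already have colors [1, 3] ⇒ c(13) = 2.
- Vertex 14: neighbors [13, 15] already have colors [2, 3] ⇒ c(14) = 1.
- Vertex 11: neighbors [14, 15] already have colors [1, 3] ⇒ c(11) = 2.
- Vertex 16: neighbors [7, 11] already have colors [1, 2] ⇒ c(16) = 3.
- Vertex 12: neighbors [14, 8, 16] already have colors [1, 2, 3] — all 3 colors blocked. Contradiction.
The forced assignments end in a contradiction, so G has no proper 3-coloring (χ ≥ 4).
The coloring below uses 4 colors, so χ(G) = 4.
A valid 4-coloring: color 1: [7, 10, 14]; color 2: [9, 12, 15]; color 3: [8, 11, 13, 17]; color 4: [16].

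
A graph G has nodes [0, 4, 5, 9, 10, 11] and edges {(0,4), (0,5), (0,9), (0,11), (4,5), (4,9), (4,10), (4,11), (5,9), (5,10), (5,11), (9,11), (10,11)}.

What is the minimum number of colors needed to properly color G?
Clique number ω(G) = 5 (lower bound: χ ≥ ω).
The clique on [0, 4, 5, 9, 11] has size 5, forcing χ ≥ 5, and the coloring below uses 5 colors, so χ(G) = 5.
A valid 5-coloring: color 1: [11]; color 2: [4]; color 3: [5]; color 4: [0, 10]; color 5: [9].

χ(G) = 5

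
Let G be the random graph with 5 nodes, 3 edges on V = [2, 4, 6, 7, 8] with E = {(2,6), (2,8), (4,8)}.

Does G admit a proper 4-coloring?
Yes, G is 4-colorable

A valid 4-coloring: color 1: [6, 7, 8]; color 2: [2, 4].
(χ(G) = 2 ≤ 4.)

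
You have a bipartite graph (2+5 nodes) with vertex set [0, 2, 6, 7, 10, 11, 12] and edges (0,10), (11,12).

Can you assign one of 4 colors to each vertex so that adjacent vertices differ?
A valid 4-coloring: color 1: [2, 6, 7, 10, 12]; color 2: [0, 11].
(χ(G) = 2 ≤ 4.)

Yes, G is 4-colorable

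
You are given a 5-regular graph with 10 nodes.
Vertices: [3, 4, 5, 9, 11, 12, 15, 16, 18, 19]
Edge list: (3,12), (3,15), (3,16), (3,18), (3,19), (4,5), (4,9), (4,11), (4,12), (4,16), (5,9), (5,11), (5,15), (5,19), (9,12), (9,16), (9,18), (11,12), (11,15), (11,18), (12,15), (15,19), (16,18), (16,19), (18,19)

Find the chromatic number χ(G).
χ(G) = 4

Clique number ω(G) = 4 (lower bound: χ ≥ ω).
The clique on [3, 16, 18, 19] has size 4, forcing χ ≥ 4, and the coloring below uses 4 colors, so χ(G) = 4.
A valid 4-coloring: color 1: [9, 11, 19]; color 2: [5, 12, 16]; color 3: [4, 15, 18]; color 4: [3].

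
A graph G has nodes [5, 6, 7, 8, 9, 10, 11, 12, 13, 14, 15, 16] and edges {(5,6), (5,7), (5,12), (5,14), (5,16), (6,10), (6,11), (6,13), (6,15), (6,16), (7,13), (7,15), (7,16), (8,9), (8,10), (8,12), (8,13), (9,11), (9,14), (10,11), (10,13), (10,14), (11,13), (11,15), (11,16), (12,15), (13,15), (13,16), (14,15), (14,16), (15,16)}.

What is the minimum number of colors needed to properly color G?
χ(G) = 5

Clique number ω(G) = 5 (lower bound: χ ≥ ω).
The clique on [6, 11, 13, 15, 16] has size 5, forcing χ ≥ 5, and the coloring below uses 5 colors, so χ(G) = 5.
A valid 5-coloring: color 1: [5, 9, 13]; color 2: [10, 15]; color 3: [8, 16]; color 4: [6, 7, 12, 14]; color 5: [11].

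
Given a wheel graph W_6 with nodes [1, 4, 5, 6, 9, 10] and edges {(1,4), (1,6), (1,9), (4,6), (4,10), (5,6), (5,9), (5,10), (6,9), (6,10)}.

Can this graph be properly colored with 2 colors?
The clique on vertices [1, 6, 9] has size 3 > 2, so it alone needs 3 colors.

No, G is not 2-colorable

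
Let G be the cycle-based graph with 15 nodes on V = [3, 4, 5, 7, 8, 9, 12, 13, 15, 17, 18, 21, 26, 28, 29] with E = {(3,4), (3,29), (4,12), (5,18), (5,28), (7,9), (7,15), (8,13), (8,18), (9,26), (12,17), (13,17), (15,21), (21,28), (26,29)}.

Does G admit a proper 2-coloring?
No, G is not 2-colorable

Odd cycle [12, 17, 13, 8, 18, 5, 28, 21, 15, 7, 9, 26, 29, 3, 4] needs 3 colors (χ ≥ 3).
Hence χ(G) ≥ 3 > 2, so no proper 2-coloring exists.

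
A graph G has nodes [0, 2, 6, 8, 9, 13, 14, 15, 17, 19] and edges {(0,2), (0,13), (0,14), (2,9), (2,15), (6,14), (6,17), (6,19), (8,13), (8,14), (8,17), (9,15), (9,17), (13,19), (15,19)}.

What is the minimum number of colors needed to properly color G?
χ(G) = 3

Clique number ω(G) = 3 (lower bound: χ ≥ ω).
The clique on [2, 9, 15] has size 3, forcing χ ≥ 3, and the coloring below uses 3 colors, so χ(G) = 3.
A valid 3-coloring: color 1: [2, 14, 17, 19]; color 2: [0, 6, 8, 9]; color 3: [13, 15].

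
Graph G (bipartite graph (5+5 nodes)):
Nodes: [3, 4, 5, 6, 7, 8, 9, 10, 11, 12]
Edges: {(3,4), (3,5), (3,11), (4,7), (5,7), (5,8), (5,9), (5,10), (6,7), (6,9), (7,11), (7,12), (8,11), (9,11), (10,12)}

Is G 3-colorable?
A valid 3-coloring: color 1: [4, 5, 6, 11, 12]; color 2: [3, 7, 8, 9, 10].
(χ(G) = 2 ≤ 3.)

Yes, G is 3-colorable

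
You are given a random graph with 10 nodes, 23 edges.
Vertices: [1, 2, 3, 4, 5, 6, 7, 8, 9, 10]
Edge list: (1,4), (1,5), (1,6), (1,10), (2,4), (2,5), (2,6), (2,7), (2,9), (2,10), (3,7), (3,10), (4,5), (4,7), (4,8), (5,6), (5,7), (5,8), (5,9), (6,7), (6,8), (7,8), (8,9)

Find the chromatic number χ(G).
Clique number ω(G) = 4 (lower bound: χ ≥ ω).
The clique on [4, 5, 7, 8] has size 4, forcing χ ≥ 4, and the coloring below uses 4 colors, so χ(G) = 4.
A valid 4-coloring: color 1: [5, 10]; color 2: [1, 7, 9]; color 3: [2, 3, 8]; color 4: [4, 6].

χ(G) = 4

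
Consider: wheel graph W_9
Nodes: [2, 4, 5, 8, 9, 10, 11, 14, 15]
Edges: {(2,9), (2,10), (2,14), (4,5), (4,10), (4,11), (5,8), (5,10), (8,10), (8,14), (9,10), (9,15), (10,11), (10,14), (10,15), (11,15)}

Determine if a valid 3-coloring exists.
Yes, G is 3-colorable

A valid 3-coloring: color 1: [10]; color 2: [5, 9, 11, 14]; color 3: [2, 4, 8, 15].
(χ(G) = 3 ≤ 3.)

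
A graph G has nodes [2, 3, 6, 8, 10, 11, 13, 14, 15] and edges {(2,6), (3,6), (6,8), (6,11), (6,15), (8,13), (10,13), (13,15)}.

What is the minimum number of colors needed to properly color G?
χ(G) = 2

Clique number ω(G) = 2 (lower bound: χ ≥ ω).
The graph is bipartite (no odd cycle), so 2 colors suffice: χ(G) = 2.
A valid 2-coloring: color 1: [6, 13, 14]; color 2: [2, 3, 8, 10, 11, 15].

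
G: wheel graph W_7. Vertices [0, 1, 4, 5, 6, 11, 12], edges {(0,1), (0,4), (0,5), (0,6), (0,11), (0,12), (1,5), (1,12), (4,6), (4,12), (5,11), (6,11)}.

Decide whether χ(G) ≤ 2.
No, G is not 2-colorable

The clique on vertices [0, 1, 12] has size 3 > 2, so it alone needs 3 colors.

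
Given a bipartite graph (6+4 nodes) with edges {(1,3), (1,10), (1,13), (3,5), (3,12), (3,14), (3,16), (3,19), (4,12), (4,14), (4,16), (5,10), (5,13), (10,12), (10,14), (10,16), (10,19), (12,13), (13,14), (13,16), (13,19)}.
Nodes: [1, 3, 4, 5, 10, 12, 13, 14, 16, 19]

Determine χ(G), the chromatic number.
χ(G) = 2

Clique number ω(G) = 2 (lower bound: χ ≥ ω).
The graph is bipartite (no odd cycle), so 2 colors suffice: χ(G) = 2.
A valid 2-coloring: color 1: [3, 4, 10, 13]; color 2: [1, 5, 12, 14, 16, 19].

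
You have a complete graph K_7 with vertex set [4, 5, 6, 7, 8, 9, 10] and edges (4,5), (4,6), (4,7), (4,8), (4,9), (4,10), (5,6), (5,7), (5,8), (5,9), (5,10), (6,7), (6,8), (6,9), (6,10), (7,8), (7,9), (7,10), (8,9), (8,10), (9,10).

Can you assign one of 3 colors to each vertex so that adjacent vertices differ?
No, G is not 3-colorable

The clique on vertices [4, 5, 6, 7, 8, 9, 10] has size 7 > 3, so it alone needs 7 colors.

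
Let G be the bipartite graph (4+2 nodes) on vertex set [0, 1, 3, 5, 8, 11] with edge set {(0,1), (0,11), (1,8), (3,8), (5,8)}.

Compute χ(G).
χ(G) = 2

Clique number ω(G) = 2 (lower bound: χ ≥ ω).
The graph is bipartite (no odd cycle), so 2 colors suffice: χ(G) = 2.
A valid 2-coloring: color 1: [0, 8]; color 2: [1, 3, 5, 11].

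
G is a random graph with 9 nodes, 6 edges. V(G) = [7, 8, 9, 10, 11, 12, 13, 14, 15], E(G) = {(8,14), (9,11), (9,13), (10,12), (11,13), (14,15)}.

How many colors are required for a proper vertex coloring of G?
Clique number ω(G) = 3 (lower bound: χ ≥ ω).
The clique on [9, 11, 13] has size 3, forcing χ ≥ 3, and the coloring below uses 3 colors, so χ(G) = 3.
A valid 3-coloring: color 1: [7, 9, 10, 14]; color 2: [8, 11, 12, 15]; color 3: [13].

χ(G) = 3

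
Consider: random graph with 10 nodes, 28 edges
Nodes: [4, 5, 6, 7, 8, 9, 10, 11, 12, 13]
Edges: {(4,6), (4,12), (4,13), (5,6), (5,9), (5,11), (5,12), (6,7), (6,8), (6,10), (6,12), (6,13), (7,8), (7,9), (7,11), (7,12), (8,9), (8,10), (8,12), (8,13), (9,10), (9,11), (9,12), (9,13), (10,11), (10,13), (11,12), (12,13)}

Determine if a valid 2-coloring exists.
No, G is not 2-colorable

The clique on vertices [8, 9, 10, 13] has size 4 > 2, so it alone needs 4 colors.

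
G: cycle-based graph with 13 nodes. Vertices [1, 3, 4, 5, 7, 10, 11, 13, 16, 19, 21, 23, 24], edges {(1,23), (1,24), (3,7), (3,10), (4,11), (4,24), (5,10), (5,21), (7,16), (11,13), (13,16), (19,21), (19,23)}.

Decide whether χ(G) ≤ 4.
A valid 4-coloring: color 1: [10, 11, 16, 21, 23, 24]; color 2: [1, 4, 5, 7, 13, 19]; color 3: [3].
(χ(G) = 3 ≤ 4.)

Yes, G is 4-colorable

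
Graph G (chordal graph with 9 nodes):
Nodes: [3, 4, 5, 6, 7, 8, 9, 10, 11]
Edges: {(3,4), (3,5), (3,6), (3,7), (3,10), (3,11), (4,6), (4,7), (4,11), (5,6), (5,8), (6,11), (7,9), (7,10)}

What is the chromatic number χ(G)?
Clique number ω(G) = 4 (lower bound: χ ≥ ω).
The clique on [3, 4, 6, 11] has size 4, forcing χ ≥ 4, and the coloring below uses 4 colors, so χ(G) = 4.
A valid 4-coloring: color 1: [3, 8, 9]; color 2: [6, 7]; color 3: [4, 5, 10]; color 4: [11].

χ(G) = 4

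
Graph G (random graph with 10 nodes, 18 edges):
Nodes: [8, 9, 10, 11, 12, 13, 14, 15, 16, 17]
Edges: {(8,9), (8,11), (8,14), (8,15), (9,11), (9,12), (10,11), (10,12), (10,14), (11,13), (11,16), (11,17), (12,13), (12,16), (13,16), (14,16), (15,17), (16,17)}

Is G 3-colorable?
A valid 3-coloring: color 1: [11, 12, 14, 15]; color 2: [8, 10, 16]; color 3: [9, 13, 17].
(χ(G) = 3 ≤ 3.)

Yes, G is 3-colorable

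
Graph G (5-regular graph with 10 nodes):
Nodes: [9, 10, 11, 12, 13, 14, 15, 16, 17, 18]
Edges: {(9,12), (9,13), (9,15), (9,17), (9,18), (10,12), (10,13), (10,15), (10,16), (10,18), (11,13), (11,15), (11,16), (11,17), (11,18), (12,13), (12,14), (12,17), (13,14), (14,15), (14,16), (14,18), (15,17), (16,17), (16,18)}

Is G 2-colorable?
The clique on vertices [9, 12, 17] has size 3 > 2, so it alone needs 3 colors.

No, G is not 2-colorable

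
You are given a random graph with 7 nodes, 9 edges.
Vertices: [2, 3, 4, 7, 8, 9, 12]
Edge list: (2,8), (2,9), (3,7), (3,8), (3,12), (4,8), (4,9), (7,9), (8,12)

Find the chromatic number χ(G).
Clique number ω(G) = 3 (lower bound: χ ≥ ω).
The clique on [3, 8, 12] has size 3, forcing χ ≥ 3, and the coloring below uses 3 colors, so χ(G) = 3.
A valid 3-coloring: color 1: [8, 9]; color 2: [2, 3, 4]; color 3: [7, 12].

χ(G) = 3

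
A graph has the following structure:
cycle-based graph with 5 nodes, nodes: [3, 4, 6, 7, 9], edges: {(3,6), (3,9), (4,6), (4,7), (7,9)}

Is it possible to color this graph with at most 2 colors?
No, G is not 2-colorable

Odd cycle [3, 6, 4, 7, 9] needs 3 colors (χ ≥ 3).
Hence χ(G) ≥ 3 > 2, so no proper 2-coloring exists.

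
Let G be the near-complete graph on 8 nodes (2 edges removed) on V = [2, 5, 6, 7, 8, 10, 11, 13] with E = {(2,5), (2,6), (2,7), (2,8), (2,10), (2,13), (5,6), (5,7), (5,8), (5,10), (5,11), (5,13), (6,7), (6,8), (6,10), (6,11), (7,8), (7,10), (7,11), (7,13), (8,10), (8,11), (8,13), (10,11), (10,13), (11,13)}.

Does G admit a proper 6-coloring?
Yes, G is 6-colorable

A valid 6-coloring: color 1: [5]; color 2: [7]; color 3: [10]; color 4: [8]; color 5: [6, 13]; color 6: [2, 11].
(χ(G) = 6 ≤ 6.)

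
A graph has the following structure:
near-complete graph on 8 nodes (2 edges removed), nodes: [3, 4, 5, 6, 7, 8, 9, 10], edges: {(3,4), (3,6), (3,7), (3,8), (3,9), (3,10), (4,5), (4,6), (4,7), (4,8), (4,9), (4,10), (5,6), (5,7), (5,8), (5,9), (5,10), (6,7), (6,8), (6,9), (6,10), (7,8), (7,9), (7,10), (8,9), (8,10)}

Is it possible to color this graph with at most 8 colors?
A valid 8-coloring: color 1: [6]; color 2: [8]; color 3: [7]; color 4: [4]; color 5: [9, 10]; color 6: [3, 5].
(χ(G) = 6 ≤ 8.)

Yes, G is 8-colorable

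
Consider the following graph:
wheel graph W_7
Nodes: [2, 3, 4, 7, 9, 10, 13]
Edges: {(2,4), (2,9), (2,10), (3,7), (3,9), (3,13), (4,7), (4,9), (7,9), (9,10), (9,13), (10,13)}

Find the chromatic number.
χ(G) = 3

Clique number ω(G) = 3 (lower bound: χ ≥ ω).
The clique on [2, 9, 10] has size 3, forcing χ ≥ 3, and the coloring below uses 3 colors, so χ(G) = 3.
A valid 3-coloring: color 1: [9]; color 2: [2, 7, 13]; color 3: [3, 4, 10].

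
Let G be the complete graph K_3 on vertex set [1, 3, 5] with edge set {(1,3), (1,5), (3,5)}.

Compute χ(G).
χ(G) = 3

Clique number ω(G) = 3 (lower bound: χ ≥ ω).
The clique on [1, 3, 5] has size 3, forcing χ ≥ 3, and the coloring below uses 3 colors, so χ(G) = 3.
A valid 3-coloring: color 1: [5]; color 2: [1]; color 3: [3].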